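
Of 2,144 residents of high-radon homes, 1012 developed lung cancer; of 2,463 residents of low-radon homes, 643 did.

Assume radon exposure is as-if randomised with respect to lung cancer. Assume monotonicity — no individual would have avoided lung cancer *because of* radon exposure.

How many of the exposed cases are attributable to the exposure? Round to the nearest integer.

about 452 cases

p₁ = P(outcome | exposed) = 1012/2144 = 0.47201
p₀ = P(outcome | unexposed) = 643/2463 = 0.26106
PN = (p₁ − p₀)/p₁ = (0.47201 − 0.26106) / 0.47201 ≈ 0.44692.
Attributable cases ≈ PN × (exposed cases) = 0.44692 × 1012 ≈ 452.28.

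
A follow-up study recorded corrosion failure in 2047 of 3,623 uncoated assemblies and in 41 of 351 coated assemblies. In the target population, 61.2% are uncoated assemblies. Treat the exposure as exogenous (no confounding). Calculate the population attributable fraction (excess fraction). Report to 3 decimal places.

p₁ = P(outcome | exposed) = 2047/3623 = 0.565
p₀ = P(outcome | unexposed) = 41/351 = 0.11681
Overall risk P(Y=1) = π·p₁ + (1−π)·p₀ = 0.612×0.565 + 0.388×0.11681 = 0.3911.
Under exogeneity, PAF = [P(Y=1) − p₀] / P(Y=1).
PAF = (0.3911 − 0.11681) / 0.3911 ≈ 0.7013

PAF ≈ 0.701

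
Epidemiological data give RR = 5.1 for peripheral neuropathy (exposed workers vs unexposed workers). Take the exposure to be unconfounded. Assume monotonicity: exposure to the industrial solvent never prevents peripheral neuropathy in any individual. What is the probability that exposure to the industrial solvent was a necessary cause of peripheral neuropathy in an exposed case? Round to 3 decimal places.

Under exogeneity and monotonicity, PN = (RR − 1) / RR = 1 − 1/RR.
PN = (5.1 − 1) / 5.1 = 4.1 / 5.1 ≈ 0.8039

PN ≈ 0.804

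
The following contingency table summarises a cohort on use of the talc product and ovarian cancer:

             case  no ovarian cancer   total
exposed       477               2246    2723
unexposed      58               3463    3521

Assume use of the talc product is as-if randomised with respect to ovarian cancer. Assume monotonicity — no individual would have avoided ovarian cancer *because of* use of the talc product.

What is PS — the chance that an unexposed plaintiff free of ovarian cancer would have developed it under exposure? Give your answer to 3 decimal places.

p₁ = P(outcome | exposed) = 477/2723 = 0.17517
p₀ = P(outcome | unexposed) = 58/3521 = 0.016473
Under exogeneity and monotonicity, PS = (p₁ − p₀)/(1 − p₀).
PS = (0.17517 − 0.016473) / 0.98353 ≈ 0.1614

PS ≈ 0.161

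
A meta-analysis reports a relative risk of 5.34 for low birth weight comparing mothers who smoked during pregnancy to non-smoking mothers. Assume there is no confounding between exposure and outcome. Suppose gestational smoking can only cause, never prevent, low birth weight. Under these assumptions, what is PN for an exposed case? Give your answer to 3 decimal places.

PN ≈ 0.813

Under exogeneity and monotonicity, PN = (RR − 1) / RR = 1 − 1/RR.
PN = (5.34 − 1) / 5.34 = 4.34 / 5.34 ≈ 0.8127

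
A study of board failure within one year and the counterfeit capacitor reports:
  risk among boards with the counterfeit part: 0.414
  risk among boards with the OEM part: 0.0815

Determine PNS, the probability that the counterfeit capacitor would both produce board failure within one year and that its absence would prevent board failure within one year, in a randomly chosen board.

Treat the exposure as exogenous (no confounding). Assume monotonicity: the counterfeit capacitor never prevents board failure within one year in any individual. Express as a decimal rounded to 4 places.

PNS ≈ 0.3325

Let p₁ = 0.414, p₀ = 0.0815.
Under exogeneity and monotonicity, PNS = p₁ − p₀.
PNS = 0.414 − 0.0815 = 0.3325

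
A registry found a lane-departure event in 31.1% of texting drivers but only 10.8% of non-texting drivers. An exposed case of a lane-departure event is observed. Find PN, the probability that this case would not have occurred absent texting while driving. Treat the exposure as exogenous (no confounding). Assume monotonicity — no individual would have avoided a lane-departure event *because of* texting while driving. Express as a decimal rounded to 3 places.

PN ≈ 0.653

p₁ = 0.311, p₀ = 0.108.
Under exogeneity and monotonicity, PN = (p₁ − p₀) / p₁.
PN = (0.311 − 0.108) / 0.311 = 0.203 / 0.311 ≈ 0.6527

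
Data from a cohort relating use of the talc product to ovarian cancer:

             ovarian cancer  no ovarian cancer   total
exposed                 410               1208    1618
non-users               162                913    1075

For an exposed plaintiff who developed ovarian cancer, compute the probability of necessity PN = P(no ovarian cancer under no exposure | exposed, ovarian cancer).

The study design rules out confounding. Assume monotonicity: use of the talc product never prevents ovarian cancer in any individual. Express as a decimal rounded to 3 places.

p₁ = P(outcome | exposed) = 410/1618 = 0.2534
p₀ = P(outcome | unexposed) = 162/1075 = 0.1507
Under exogeneity and monotonicity, PN = (p₁ − p₀)/p₁.
PN = (0.2534 − 0.1507) / 0.2534 ≈ 0.4053

PN ≈ 0.405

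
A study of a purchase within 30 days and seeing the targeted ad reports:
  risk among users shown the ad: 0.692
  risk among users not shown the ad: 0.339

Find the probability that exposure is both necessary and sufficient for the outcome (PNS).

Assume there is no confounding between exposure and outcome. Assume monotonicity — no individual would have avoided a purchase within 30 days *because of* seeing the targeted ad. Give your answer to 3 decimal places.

Let p₁ = 0.692, p₀ = 0.339.
Under exogeneity and monotonicity, PNS = p₁ − p₀.
PNS = 0.692 − 0.339 = 0.353

PNS ≈ 0.353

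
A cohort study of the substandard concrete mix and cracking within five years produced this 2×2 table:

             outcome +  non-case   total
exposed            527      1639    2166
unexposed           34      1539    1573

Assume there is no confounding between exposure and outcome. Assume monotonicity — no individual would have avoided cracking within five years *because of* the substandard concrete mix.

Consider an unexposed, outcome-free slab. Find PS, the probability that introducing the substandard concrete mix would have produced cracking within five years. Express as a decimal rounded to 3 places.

PS ≈ 0.227

p₁ = P(outcome | exposed) = 527/2166 = 0.24331
p₀ = P(outcome | unexposed) = 34/1573 = 0.021615
Under exogeneity and monotonicity, PS = (p₁ − p₀)/(1 − p₀).
PS = (0.24331 − 0.021615) / 0.97839 ≈ 0.2266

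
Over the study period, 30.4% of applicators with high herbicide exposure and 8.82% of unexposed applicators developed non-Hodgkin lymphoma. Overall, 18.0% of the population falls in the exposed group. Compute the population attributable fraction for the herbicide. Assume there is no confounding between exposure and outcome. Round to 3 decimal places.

PAF ≈ 0.306

p₁ = 0.304, p₀ = 0.0882.
Overall risk P(Y=1) = π·p₁ + (1−π)·p₀ = 0.18×0.304 + 0.82×0.0882 = 0.12704.
Under exogeneity, PAF = [P(Y=1) − p₀] / P(Y=1).
PAF = (0.12704 − 0.0882) / 0.12704 ≈ 0.3058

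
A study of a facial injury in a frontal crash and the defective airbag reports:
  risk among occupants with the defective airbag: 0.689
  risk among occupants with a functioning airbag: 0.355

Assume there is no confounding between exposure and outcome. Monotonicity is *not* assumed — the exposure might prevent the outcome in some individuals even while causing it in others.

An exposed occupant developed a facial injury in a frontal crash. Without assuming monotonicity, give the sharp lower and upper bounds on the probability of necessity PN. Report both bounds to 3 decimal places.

Let p₁ = 0.689, p₀ = 0.355.
Under exogeneity alone the bounds on PN are max{0,(p₁−p₀)/p₁} ≤ PN ≤ min{1,(1−p₀)/p₁}.
  lower = (p₁ − p₀)/p₁ = 0.334 / 0.689 ≈ 0.4848
  upper = min{1, (1 − p₀)/p₁} = 0.645 / 0.689 ≈ 0.9361

0.485 ≤ PN ≤ 0.936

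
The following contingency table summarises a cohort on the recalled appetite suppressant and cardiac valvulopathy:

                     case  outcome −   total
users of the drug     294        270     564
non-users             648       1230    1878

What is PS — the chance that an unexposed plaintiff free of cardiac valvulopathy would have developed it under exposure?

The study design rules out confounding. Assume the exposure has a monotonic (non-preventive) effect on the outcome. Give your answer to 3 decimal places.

p₁ = P(outcome | exposed) = 294/564 = 0.52128
p₀ = P(outcome | unexposed) = 648/1878 = 0.34505
Under exogeneity and monotonicity, PS = (p₁ − p₀)/(1 − p₀).
PS = (0.52128 − 0.34505) / 0.65495 ≈ 0.2691

PS ≈ 0.269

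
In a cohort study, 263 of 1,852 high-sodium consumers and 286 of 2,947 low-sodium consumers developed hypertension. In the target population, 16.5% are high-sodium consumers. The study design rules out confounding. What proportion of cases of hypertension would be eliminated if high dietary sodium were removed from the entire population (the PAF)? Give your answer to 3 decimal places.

p₁ = P(outcome | exposed) = 263/1852 = 0.14201
p₀ = P(outcome | unexposed) = 286/2947 = 0.097048
Overall risk P(Y=1) = π·p₁ + (1−π)·p₀ = 0.165×0.14201 + 0.835×0.097048 = 0.10447.
Under exogeneity, PAF = [P(Y=1) − p₀] / P(Y=1).
PAF = (0.10447 − 0.097048) / 0.10447 ≈ 0.0710

PAF ≈ 0.071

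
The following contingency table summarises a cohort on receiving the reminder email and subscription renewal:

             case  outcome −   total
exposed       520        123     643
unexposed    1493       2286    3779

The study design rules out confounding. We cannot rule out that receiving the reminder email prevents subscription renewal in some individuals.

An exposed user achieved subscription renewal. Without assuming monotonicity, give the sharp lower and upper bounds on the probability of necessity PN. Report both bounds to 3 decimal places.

p₁ = P(outcome | exposed) = 520/643 = 0.80871
p₀ = P(outcome | unexposed) = 1493/3779 = 0.39508
Under exogeneity alone the bounds on PN are max{0,(p₁−p₀)/p₁} ≤ PN ≤ min{1,(1−p₀)/p₁}.
  lower = (p₁ − p₀)/p₁ = 0.41363 / 0.80871 ≈ 0.5115
  upper = min{1, (1 − p₀)/p₁} = 0.60492 / 0.80871 ≈ 0.7480

0.511 ≤ PN ≤ 0.748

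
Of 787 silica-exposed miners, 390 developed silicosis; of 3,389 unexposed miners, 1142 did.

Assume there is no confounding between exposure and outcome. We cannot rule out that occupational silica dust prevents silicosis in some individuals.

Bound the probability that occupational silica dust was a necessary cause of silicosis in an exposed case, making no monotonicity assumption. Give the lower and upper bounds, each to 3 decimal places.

0.320 ≤ PN ≤ 1.000

p₁ = P(outcome | exposed) = 390/787 = 0.49555
p₀ = P(outcome | unexposed) = 1142/3389 = 0.33697
Under exogeneity alone the bounds on PN are max{0,(p₁−p₀)/p₁} ≤ PN ≤ min{1,(1−p₀)/p₁}.
  lower = (p₁ − p₀)/p₁ = 0.15858 / 0.49555 ≈ 0.3200
  upper = min{1, (1 − p₀)/p₁} = 0.66303 / 0.49555 ≈ 1.3380 → capped at 1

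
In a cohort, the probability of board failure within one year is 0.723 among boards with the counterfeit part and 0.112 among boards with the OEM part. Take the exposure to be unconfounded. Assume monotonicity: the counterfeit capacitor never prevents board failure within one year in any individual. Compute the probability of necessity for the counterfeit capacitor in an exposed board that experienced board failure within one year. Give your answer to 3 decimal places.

Let p₁ = 0.723, p₀ = 0.112.
Under exogeneity and monotonicity, PN = (p₁ − p₀) / p₁.
PN = (0.723 − 0.112) / 0.723 = 0.611 / 0.723 ≈ 0.8451

PN ≈ 0.845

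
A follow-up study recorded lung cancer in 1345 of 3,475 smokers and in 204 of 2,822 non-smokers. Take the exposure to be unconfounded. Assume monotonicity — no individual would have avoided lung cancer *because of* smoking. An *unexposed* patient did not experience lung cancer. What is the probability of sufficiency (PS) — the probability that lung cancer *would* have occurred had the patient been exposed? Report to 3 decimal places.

PS ≈ 0.339

p₁ = P(outcome | exposed) = 1345/3475 = 0.38705
p₀ = P(outcome | unexposed) = 204/2822 = 0.072289
Under exogeneity and monotonicity, PS = (p₁ − p₀) / (1 − p₀).
PS = (0.38705 − 0.072289) / (1 − 0.072289) = 0.31476 / 0.92771 ≈ 0.3393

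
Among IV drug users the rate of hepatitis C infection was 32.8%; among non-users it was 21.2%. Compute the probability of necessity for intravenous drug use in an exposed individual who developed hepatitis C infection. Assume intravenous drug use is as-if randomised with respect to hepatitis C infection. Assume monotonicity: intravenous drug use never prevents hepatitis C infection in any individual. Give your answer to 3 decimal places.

PN ≈ 0.354

p₁ = 0.328, p₀ = 0.212.
Under exogeneity and monotonicity, PN = (p₁ − p₀) / p₁.
PN = (0.328 − 0.212) / 0.328 = 0.116 / 0.328 ≈ 0.3537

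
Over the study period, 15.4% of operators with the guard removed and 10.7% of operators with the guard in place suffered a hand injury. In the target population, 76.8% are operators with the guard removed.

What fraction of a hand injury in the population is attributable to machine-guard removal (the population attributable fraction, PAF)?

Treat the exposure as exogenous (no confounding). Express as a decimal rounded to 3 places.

PAF ≈ 0.252

p₁ = 0.154, p₀ = 0.107.
Overall risk P(Y=1) = π·p₁ + (1−π)·p₀ = 0.768×0.154 + 0.232×0.107 = 0.1431.
Under exogeneity, PAF = [P(Y=1) − p₀] / P(Y=1).
PAF = (0.1431 − 0.107) / 0.1431 ≈ 0.2523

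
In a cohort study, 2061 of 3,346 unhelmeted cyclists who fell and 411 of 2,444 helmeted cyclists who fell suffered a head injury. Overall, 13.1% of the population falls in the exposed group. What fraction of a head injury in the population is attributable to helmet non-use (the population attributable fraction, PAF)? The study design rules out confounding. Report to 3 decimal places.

p₁ = P(outcome | exposed) = 2061/3346 = 0.61596
p₀ = P(outcome | unexposed) = 411/2444 = 0.16817
Overall risk P(Y=1) = π·p₁ + (1−π)·p₀ = 0.131×0.61596 + 0.869×0.16817 = 0.22683.
Under exogeneity, PAF = [P(Y=1) − p₀] / P(Y=1).
PAF = (0.22683 − 0.16817) / 0.22683 ≈ 0.2586

PAF ≈ 0.259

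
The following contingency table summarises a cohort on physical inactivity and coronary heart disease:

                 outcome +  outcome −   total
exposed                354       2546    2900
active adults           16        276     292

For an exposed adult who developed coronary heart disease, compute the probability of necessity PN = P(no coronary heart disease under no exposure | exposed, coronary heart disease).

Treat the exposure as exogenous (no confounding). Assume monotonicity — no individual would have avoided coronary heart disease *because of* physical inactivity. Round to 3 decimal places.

p₁ = P(outcome | exposed) = 354/2900 = 0.12207
p₀ = P(outcome | unexposed) = 16/292 = 0.054795
Under exogeneity and monotonicity, PN = (p₁ − p₀)/p₁.
PN = (0.12207 − 0.054795) / 0.12207 ≈ 0.5511

PN ≈ 0.551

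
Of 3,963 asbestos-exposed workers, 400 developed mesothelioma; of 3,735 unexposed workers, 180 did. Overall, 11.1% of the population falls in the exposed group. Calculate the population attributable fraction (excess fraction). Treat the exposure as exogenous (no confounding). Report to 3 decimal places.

p₁ = P(outcome | exposed) = 400/3963 = 0.10093
p₀ = P(outcome | unexposed) = 180/3735 = 0.048193
Overall risk P(Y=1) = π·p₁ + (1−π)·p₀ = 0.111×0.10093 + 0.889×0.048193 = 0.054047.
Under exogeneity, PAF = [P(Y=1) − p₀] / P(Y=1).
PAF = (0.054047 − 0.048193) / 0.054047 ≈ 0.1083

PAF ≈ 0.108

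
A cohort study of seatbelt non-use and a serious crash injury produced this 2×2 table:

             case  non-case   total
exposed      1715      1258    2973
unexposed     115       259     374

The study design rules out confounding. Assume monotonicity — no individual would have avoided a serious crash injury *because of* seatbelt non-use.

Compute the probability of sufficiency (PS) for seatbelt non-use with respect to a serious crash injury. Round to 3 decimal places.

p₁ = P(outcome | exposed) = 1715/2973 = 0.57686
p₀ = P(outcome | unexposed) = 115/374 = 0.30749
Under exogeneity and monotonicity, PS = (p₁ − p₀)/(1 − p₀).
PS = (0.57686 − 0.30749) / 0.69251 ≈ 0.3890

PS ≈ 0.389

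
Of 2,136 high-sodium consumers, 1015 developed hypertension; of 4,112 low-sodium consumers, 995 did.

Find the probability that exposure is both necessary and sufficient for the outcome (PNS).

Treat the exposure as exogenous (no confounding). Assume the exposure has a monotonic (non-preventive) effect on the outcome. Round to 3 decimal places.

p₁ = P(outcome | exposed) = 1015/2136 = 0.47519
p₀ = P(outcome | unexposed) = 995/4112 = 0.24197
Under exogeneity and monotonicity, PNS = p₁ − p₀.
PNS = 0.47519 − 0.24197 = 0.23321

PNS ≈ 0.233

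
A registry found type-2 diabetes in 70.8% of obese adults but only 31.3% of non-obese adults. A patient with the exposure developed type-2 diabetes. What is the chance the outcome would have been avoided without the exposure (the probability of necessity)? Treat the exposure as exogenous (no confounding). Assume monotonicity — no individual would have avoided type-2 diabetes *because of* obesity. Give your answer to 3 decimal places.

PN ≈ 0.558

p₁ = 0.708, p₀ = 0.313.
Under exogeneity and monotonicity, PN = (p₁ − p₀) / p₁.
PN = (0.708 − 0.313) / 0.708 = 0.395 / 0.708 ≈ 0.5579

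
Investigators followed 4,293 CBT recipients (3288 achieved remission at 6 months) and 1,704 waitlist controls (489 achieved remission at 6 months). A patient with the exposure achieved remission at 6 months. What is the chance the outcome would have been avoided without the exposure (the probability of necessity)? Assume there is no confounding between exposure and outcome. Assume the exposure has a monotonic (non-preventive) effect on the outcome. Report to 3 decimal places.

p₁ = P(outcome | exposed) = 3288/4293 = 0.7659
p₀ = P(outcome | unexposed) = 489/1704 = 0.28697
Under exogeneity and monotonicity, PN = (p₁ − p₀) / p₁.
PN = (0.7659 − 0.28697) / 0.7659 = 0.47893 / 0.7659 ≈ 0.6253

PN ≈ 0.625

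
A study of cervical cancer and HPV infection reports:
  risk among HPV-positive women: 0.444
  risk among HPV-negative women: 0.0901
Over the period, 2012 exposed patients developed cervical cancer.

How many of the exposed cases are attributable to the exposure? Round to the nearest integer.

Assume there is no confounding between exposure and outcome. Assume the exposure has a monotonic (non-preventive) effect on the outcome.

about 1604 cases

Let p₁ = 0.444, p₀ = 0.0901.
PN = (p₁ − p₀)/p₁ = (0.444 − 0.0901) / 0.444 ≈ 0.79707.
Attributable cases ≈ PN × (exposed cases) = 0.79707 × 2012 ≈ 1603.71.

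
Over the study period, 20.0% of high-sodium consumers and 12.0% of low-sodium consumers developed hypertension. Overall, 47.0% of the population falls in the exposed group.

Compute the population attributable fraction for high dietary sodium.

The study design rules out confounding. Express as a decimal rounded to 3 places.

p₁ = 0.2, p₀ = 0.12.
Overall risk P(Y=1) = π·p₁ + (1−π)·p₀ = 0.47×0.2 + 0.53×0.12 = 0.1576.
Under exogeneity, PAF = [P(Y=1) − p₀] / P(Y=1).
PAF = (0.1576 − 0.12) / 0.1576 ≈ 0.2386

PAF ≈ 0.239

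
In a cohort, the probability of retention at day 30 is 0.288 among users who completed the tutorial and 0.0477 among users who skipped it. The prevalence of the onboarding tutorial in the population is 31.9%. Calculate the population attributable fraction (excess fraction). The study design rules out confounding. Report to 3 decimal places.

Let p₁ = 0.288, p₀ = 0.0477.
Overall risk P(Y=1) = π·p₁ + (1−π)·p₀ = 0.319×0.288 + 0.681×0.0477 = 0.12436.
Under exogeneity, PAF = [P(Y=1) − p₀] / P(Y=1).
PAF = (0.12436 − 0.0477) / 0.12436 ≈ 0.6164

PAF ≈ 0.616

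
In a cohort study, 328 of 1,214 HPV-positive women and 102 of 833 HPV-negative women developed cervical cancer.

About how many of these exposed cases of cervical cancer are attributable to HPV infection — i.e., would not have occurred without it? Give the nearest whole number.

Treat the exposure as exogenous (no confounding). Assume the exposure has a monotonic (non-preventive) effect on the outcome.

p₁ = P(outcome | exposed) = 328/1214 = 0.27018
p₀ = P(outcome | unexposed) = 102/833 = 0.12245
PN = (p₁ − p₀)/p₁ = (0.27018 − 0.12245) / 0.27018 ≈ 0.54679.
Attributable cases ≈ PN × (exposed cases) = 0.54679 × 328 ≈ 179.35.

about 179 cases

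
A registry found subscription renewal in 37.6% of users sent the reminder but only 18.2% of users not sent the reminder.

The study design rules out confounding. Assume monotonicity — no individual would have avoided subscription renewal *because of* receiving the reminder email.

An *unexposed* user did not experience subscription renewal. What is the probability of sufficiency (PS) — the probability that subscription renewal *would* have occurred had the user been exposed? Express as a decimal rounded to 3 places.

p₁ = 0.376, p₀ = 0.182.
Under exogeneity and monotonicity, PS = (p₁ − p₀) / (1 − p₀).
PS = (0.376 − 0.182) / (1 − 0.182) = 0.194 / 0.818 ≈ 0.2372

PS ≈ 0.237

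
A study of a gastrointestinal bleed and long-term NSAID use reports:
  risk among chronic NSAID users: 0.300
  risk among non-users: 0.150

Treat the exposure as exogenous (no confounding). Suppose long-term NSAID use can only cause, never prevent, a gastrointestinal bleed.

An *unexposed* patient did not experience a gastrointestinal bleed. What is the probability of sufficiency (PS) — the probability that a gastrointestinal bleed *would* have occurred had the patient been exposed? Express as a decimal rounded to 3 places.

PS ≈ 0.176

Let p₁ = 0.3, p₀ = 0.15.
Under exogeneity and monotonicity, PS = (p₁ − p₀) / (1 − p₀).
PS = (0.3 − 0.15) / (1 − 0.15) = 0.15 / 0.85 ≈ 0.1765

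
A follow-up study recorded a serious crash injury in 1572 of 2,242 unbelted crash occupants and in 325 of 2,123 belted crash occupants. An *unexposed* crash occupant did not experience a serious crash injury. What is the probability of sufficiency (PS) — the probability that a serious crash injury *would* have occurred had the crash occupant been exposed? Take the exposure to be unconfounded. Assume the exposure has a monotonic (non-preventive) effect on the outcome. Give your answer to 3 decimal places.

PS ≈ 0.647

p₁ = P(outcome | exposed) = 1572/2242 = 0.70116
p₀ = P(outcome | unexposed) = 325/2123 = 0.15309
Under exogeneity and monotonicity, PS = (p₁ − p₀) / (1 − p₀).
PS = (0.70116 − 0.15309) / (1 − 0.15309) = 0.54807 / 0.84691 ≈ 0.6471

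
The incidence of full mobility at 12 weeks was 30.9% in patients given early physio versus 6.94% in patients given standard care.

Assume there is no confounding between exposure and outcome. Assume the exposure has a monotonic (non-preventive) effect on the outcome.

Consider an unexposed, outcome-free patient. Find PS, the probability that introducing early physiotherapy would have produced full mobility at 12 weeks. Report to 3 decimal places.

p₁ = 0.309, p₀ = 0.0694.
Under exogeneity and monotonicity, PS = (p₁ − p₀) / (1 − p₀).
PS = (0.309 − 0.0694) / (1 − 0.0694) = 0.2396 / 0.9306 ≈ 0.2575

PS ≈ 0.257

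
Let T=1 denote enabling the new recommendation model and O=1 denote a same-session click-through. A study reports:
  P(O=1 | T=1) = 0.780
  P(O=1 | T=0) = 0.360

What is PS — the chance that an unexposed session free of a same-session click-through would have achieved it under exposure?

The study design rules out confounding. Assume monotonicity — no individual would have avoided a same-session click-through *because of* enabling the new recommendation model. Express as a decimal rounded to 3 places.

PS ≈ 0.656

Let p₁ = 0.78, p₀ = 0.36.
Under exogeneity and monotonicity, PS = (p₁ − p₀) / (1 − p₀).
PS = (0.78 − 0.36) / (1 − 0.36) = 0.42 / 0.64 ≈ 0.6562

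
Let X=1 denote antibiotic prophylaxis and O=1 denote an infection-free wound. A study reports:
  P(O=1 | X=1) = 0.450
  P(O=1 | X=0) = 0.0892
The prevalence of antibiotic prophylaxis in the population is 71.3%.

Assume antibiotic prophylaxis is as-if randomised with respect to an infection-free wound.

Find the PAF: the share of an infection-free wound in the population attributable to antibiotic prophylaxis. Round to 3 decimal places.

Let p₁ = 0.45, p₀ = 0.0892.
Overall risk P(Y=1) = π·p₁ + (1−π)·p₀ = 0.713×0.45 + 0.287×0.0892 = 0.34645.
Under exogeneity, PAF = [P(Y=1) − p₀] / P(Y=1).
PAF = (0.34645 − 0.0892) / 0.34645 ≈ 0.7425

PAF ≈ 0.743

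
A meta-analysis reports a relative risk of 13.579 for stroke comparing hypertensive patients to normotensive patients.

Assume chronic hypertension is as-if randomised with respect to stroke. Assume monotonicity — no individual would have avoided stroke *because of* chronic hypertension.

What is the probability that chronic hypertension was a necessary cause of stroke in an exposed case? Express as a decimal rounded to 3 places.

Under exogeneity and monotonicity, PN = (RR − 1) / RR = 1 − 1/RR.
PN = (13.579 − 1) / 13.579 = 12.58 / 13.579 ≈ 0.9264

PN ≈ 0.926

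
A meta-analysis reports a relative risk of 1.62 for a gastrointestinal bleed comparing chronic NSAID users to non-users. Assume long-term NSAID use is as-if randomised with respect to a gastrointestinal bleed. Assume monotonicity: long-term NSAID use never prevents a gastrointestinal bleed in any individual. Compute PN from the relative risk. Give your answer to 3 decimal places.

Under exogeneity and monotonicity, PN = (RR − 1) / RR = 1 − 1/RR.
PN = (1.62 − 1) / 1.62 = 0.62 / 1.62 ≈ 0.3827

PN ≈ 0.383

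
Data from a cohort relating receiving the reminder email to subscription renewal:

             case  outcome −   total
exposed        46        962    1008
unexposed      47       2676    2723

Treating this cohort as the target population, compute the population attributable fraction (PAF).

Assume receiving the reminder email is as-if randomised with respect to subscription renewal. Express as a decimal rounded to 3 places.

PAF ≈ 0.308

p₁ = P(outcome | exposed) = 46/1008 = 0.045635
p₀ = P(outcome | unexposed) = 47/2723 = 0.01726
Exposure prevalence π = 1008/3731 = 0.27017; overall risk P(Y=1) = 0.024926.
Under exogeneity, PAF = [P(Y=1) − p₀]/P(Y=1).
PAF = (0.024926 − 0.01726) / 0.024926 ≈ 0.3075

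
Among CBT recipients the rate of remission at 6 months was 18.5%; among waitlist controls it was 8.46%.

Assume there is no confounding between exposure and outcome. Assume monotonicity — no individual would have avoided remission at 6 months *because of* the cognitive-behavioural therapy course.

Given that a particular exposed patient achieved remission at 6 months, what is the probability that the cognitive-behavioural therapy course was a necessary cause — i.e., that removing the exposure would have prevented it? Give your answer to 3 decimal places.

p₁ = 0.185, p₀ = 0.0846.
Under exogeneity and monotonicity, PN = (p₁ − p₀) / p₁.
PN = (0.185 − 0.0846) / 0.185 = 0.1004 / 0.185 ≈ 0.5427

PN ≈ 0.543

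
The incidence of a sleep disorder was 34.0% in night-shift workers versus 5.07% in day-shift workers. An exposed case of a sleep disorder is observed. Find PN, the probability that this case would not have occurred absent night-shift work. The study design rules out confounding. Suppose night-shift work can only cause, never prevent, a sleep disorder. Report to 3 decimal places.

PN ≈ 0.851

p₁ = 0.34, p₀ = 0.0507.
Under exogeneity and monotonicity, PN = (p₁ − p₀) / p₁.
PN = (0.34 − 0.0507) / 0.34 = 0.2893 / 0.34 ≈ 0.8509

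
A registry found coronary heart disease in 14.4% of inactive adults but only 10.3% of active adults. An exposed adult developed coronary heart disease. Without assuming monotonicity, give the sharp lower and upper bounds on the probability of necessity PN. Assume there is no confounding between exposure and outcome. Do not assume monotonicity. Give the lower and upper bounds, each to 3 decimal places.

0.285 ≤ PN ≤ 1.000

p₁ = 0.144, p₀ = 0.103.
Under exogeneity alone the bounds on PN are max{0,(p₁−p₀)/p₁} ≤ PN ≤ min{1,(1−p₀)/p₁}.
  lower = (p₁ − p₀)/p₁ = 0.041 / 0.144 ≈ 0.2847
  upper = min{1, (1 − p₀)/p₁} = 0.897 / 0.144 ≈ 6.2292 → capped at 1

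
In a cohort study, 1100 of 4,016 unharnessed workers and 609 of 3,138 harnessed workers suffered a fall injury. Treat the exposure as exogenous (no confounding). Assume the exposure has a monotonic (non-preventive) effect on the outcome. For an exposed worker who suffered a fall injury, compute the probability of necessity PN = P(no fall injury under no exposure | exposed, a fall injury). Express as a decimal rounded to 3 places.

PN ≈ 0.291

p₁ = P(outcome | exposed) = 1100/4016 = 0.2739
p₀ = P(outcome | unexposed) = 609/3138 = 0.19407
Under exogeneity and monotonicity, PN = (p₁ − p₀) / p₁.
PN = (0.2739 − 0.19407) / 0.2739 = 0.079832 / 0.2739 ≈ 0.2915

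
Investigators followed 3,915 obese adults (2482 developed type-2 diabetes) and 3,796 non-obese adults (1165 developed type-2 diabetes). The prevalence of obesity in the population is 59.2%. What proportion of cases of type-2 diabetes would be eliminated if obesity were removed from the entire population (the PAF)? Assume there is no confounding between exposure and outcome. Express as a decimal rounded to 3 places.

p₁ = P(outcome | exposed) = 2482/3915 = 0.63397
p₀ = P(outcome | unexposed) = 1165/3796 = 0.3069
Overall risk P(Y=1) = π·p₁ + (1−π)·p₀ = 0.592×0.63397 + 0.408×0.3069 = 0.50053.
Under exogeneity, PAF = [P(Y=1) − p₀] / P(Y=1).
PAF = (0.50053 − 0.3069) / 0.50053 ≈ 0.3868

PAF ≈ 0.387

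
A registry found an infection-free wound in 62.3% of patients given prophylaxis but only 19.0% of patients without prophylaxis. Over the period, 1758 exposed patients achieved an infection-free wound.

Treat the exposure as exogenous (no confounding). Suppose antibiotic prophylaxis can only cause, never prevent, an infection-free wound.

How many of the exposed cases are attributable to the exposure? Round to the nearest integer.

about 1222 cases

p₁ = 0.623, p₀ = 0.19.
PN = (p₁ − p₀)/p₁ = (0.623 − 0.19) / 0.623 ≈ 0.69502.
Attributable cases ≈ PN × (exposed cases) = 0.69502 × 1758 ≈ 1221.85.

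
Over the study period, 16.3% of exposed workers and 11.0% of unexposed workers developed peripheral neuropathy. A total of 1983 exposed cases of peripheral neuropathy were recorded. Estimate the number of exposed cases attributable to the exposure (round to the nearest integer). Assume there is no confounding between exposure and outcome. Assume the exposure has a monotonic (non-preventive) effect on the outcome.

p₁ = 0.163, p₀ = 0.11.
PN = (p₁ − p₀)/p₁ = (0.163 − 0.11) / 0.163 ≈ 0.32515.
Attributable cases ≈ PN × (exposed cases) = 0.32515 × 1983 ≈ 644.78.

about 645 cases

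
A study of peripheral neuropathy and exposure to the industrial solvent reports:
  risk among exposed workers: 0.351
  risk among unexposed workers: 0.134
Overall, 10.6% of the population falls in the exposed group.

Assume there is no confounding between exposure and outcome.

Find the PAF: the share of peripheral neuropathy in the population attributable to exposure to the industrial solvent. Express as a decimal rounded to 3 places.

PAF ≈ 0.147

Let p₁ = 0.351, p₀ = 0.134.
Overall risk P(Y=1) = π·p₁ + (1−π)·p₀ = 0.106×0.351 + 0.894×0.134 = 0.157.
Under exogeneity, PAF = [P(Y=1) − p₀] / P(Y=1).
PAF = (0.157 − 0.134) / 0.157 ≈ 0.1465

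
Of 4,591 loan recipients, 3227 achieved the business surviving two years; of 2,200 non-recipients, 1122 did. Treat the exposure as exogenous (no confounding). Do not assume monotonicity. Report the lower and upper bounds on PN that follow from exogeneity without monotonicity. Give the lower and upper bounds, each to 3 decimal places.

0.274 ≤ PN ≤ 0.697

p₁ = P(outcome | exposed) = 3227/4591 = 0.7029
p₀ = P(outcome | unexposed) = 1122/2200 = 0.51
Under exogeneity alone the bounds on PN are max{0,(p₁−p₀)/p₁} ≤ PN ≤ min{1,(1−p₀)/p₁}.
  lower = (p₁ − p₀)/p₁ = 0.1929 / 0.7029 ≈ 0.2744
  upper = min{1, (1 − p₀)/p₁} = 0.49 / 0.7029 ≈ 0.6971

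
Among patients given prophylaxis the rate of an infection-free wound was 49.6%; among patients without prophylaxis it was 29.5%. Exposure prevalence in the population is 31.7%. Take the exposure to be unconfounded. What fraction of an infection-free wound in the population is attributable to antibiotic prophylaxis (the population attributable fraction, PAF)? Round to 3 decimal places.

PAF ≈ 0.178

p₁ = 0.496, p₀ = 0.295.
Overall risk P(Y=1) = π·p₁ + (1−π)·p₀ = 0.317×0.496 + 0.683×0.295 = 0.35872.
Under exogeneity, PAF = [P(Y=1) − p₀] / P(Y=1).
PAF = (0.35872 − 0.295) / 0.35872 ≈ 0.1776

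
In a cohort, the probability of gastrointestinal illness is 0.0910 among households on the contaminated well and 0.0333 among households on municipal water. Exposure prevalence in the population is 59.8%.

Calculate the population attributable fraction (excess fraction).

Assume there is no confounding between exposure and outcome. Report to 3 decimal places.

PAF ≈ 0.509

Let p₁ = 0.091, p₀ = 0.0333.
Overall risk P(Y=1) = π·p₁ + (1−π)·p₀ = 0.598×0.091 + 0.402×0.0333 = 0.067805.
Under exogeneity, PAF = [P(Y=1) − p₀] / P(Y=1).
PAF = (0.067805 − 0.0333) / 0.067805 ≈ 0.5089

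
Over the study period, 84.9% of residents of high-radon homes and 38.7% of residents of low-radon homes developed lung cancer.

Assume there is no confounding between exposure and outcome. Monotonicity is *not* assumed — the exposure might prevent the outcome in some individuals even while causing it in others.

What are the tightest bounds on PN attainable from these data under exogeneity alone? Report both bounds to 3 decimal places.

0.544 ≤ PN ≤ 0.722

p₁ = 0.849, p₀ = 0.387.
Under exogeneity alone the bounds on PN are max{0,(p₁−p₀)/p₁} ≤ PN ≤ min{1,(1−p₀)/p₁}.
  lower = (p₁ − p₀)/p₁ = 0.462 / 0.849 ≈ 0.5442
  upper = min{1, (1 − p₀)/p₁} = 0.613 / 0.849 ≈ 0.7220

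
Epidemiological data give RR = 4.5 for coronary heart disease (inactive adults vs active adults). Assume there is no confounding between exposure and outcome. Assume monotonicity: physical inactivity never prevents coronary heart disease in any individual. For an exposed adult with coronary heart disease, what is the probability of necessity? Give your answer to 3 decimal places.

PN ≈ 0.778

Under exogeneity and monotonicity, PN = (RR − 1) / RR = 1 − 1/RR.
PN = (4.5 − 1) / 4.5 = 3.5 / 4.5 ≈ 0.7778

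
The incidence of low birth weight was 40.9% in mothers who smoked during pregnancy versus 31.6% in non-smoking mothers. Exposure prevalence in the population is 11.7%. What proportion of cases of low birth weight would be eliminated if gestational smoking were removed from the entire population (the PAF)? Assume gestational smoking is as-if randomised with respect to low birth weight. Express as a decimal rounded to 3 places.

PAF ≈ 0.033

p₁ = 0.409, p₀ = 0.316.
Overall risk P(Y=1) = π·p₁ + (1−π)·p₀ = 0.117×0.409 + 0.883×0.316 = 0.32688.
Under exogeneity, PAF = [P(Y=1) − p₀] / P(Y=1).
PAF = (0.32688 − 0.316) / 0.32688 ≈ 0.0333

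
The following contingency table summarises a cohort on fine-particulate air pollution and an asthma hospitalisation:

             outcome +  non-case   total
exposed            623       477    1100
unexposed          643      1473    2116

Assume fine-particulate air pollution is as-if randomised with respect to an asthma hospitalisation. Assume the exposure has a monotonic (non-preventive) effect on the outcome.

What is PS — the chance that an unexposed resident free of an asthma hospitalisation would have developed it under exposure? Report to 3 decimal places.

p₁ = P(outcome | exposed) = 623/1100 = 0.56636
p₀ = P(outcome | unexposed) = 643/2116 = 0.30388
Under exogeneity and monotonicity, PS = (p₁ − p₀) / (1 − p₀).
PS = (0.56636 − 0.30388) / (1 − 0.30388) = 0.26249 / 0.69612 ≈ 0.3771

PS ≈ 0.377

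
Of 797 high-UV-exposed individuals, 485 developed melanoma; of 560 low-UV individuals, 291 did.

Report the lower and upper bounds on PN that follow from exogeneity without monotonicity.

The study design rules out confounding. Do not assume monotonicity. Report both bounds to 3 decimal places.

p₁ = P(outcome | exposed) = 485/797 = 0.60853
p₀ = P(outcome | unexposed) = 291/560 = 0.51964
Under exogeneity alone the bounds on PN are max{0,(p₁−p₀)/p₁} ≤ PN ≤ min{1,(1−p₀)/p₁}.
  lower = (p₁ − p₀)/p₁ = 0.088889 / 0.60853 ≈ 0.1461
  upper = min{1, (1 − p₀)/p₁} = 0.48036 / 0.60853 ≈ 0.7894

0.146 ≤ PN ≤ 0.789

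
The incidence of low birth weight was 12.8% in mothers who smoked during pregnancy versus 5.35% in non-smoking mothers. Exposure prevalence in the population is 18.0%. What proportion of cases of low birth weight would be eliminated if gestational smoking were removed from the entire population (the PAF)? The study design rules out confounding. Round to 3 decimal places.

p₁ = 0.128, p₀ = 0.0535.
Overall risk P(Y=1) = π·p₁ + (1−π)·p₀ = 0.18×0.128 + 0.82×0.0535 = 0.06691.
Under exogeneity, PAF = [P(Y=1) − p₀] / P(Y=1).
PAF = (0.06691 − 0.0535) / 0.06691 ≈ 0.2004

PAF ≈ 0.200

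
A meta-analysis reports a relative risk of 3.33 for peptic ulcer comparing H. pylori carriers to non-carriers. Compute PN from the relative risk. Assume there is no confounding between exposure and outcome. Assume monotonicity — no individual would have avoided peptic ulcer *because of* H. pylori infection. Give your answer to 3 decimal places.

PN ≈ 0.700

Under exogeneity and monotonicity, PN = (RR − 1) / RR = 1 − 1/RR.
PN = (3.33 − 1) / 3.33 = 2.33 / 3.33 ≈ 0.6997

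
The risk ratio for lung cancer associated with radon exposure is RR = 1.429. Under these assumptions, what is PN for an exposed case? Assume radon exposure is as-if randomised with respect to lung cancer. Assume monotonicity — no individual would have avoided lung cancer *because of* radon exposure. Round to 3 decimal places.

Under exogeneity and monotonicity, PN = (RR − 1) / RR = 1 − 1/RR.
PN = (1.429 − 1) / 1.429 = 0.429 / 1.429 ≈ 0.3002

PN ≈ 0.300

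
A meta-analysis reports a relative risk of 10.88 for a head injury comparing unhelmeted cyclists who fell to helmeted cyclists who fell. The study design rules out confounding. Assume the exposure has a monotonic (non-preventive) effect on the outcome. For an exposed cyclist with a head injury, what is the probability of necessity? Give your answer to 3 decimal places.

PN ≈ 0.908

Under exogeneity and monotonicity, PN = (RR − 1) / RR = 1 − 1/RR.
PN = (10.88 − 1) / 10.88 = 9.88 / 10.88 ≈ 0.9081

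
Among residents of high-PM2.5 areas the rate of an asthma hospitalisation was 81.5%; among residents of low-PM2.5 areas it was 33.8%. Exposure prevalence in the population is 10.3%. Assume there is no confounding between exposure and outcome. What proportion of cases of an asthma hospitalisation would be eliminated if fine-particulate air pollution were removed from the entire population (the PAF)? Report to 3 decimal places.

PAF ≈ 0.127

p₁ = 0.815, p₀ = 0.338.
Overall risk P(Y=1) = π·p₁ + (1−π)·p₀ = 0.103×0.815 + 0.897×0.338 = 0.38713.
Under exogeneity, PAF = [P(Y=1) − p₀] / P(Y=1).
PAF = (0.38713 − 0.338) / 0.38713 ≈ 0.1269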